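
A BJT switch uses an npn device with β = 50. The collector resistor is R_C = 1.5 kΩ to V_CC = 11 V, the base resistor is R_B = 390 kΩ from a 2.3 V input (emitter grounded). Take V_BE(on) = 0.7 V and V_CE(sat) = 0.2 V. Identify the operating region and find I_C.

active; I_C ≈ 0.21 mA

Assume active. Base-emitter loop: I_B = (V_BB − V_BE)/R_B = (2.3 − 0.7)/390 = 0.0041 mA.
I_C = β·I_B = 50×0.0041 = 0.205 mA.
V_CE = V_CC − I_C·R_C = 11 − 0.205×1.5 = 10.7 V > V_CE(sat), so the active-region assumption holds.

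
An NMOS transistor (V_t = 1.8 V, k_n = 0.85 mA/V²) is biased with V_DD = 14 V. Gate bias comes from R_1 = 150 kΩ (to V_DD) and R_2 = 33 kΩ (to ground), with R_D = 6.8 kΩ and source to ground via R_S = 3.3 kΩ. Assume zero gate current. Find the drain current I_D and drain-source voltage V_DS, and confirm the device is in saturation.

I_D ≈ 0.084 mA, V_DS ≈ 13 V

V_G = V_DD·R_2/(R_1+R_2) = 14×33/183 = 2.52 V.
Assume saturation: I_D = (k_n/2)(V_GS − V_t)² with V_GS = V_G − I_D·R_S = 2.52 − 3.3·I_D.
Substituting gives 4.63·I_D² − 3.03·I_D + 0.223 = 0, with roots I_D = 0.0845 or 0.571 mA.
The root I_D = 0.571 mA gives V_GS = 0.641 V ≤ V_t, so take I_D = 0.0845 mA.
Then V_GS = 2.25 V and V_DS = V_DD − I_D(R_D+R_S) = 14 − 0.0845×10.1 = 13.1 V.
Saturation requires V_DS ≥ V_GS − V_t = 0.446 V; 13.1 ≥ 0.446 ✓.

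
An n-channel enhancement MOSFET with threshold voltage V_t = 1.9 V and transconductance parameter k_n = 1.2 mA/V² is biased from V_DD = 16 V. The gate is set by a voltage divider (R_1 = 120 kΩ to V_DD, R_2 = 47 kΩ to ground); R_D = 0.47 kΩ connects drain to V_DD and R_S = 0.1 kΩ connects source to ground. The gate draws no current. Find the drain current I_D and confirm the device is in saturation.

V_G = V_DD·R_2/(R_1+R_2) = 16×47/167 = 4.5 V.
Assume saturation: I_D = (k_n/2)(V_GS − V_t)² with V_GS = V_G − I_D·R_S = 4.5 − 0.1·I_D.
Substituting gives 0.006·I_D² − 1.31·I_D + 4.07 = 0, with roots I_D = 3.14 or 216 mA.
The root I_D = 216 mA gives V_GS = -17.1 V ≤ V_t, so take I_D = 3.14 mA.
Then V_GS = 4.19 V and V_DS = V_DD − I_D(R_D+R_S) = 16 − 3.14×0.57 = 14.2 V.
Saturation requires V_DS ≥ V_GS − V_t = 2.29 V; 14.2 ≥ 2.29 ✓.

I_D ≈ 3.1 mA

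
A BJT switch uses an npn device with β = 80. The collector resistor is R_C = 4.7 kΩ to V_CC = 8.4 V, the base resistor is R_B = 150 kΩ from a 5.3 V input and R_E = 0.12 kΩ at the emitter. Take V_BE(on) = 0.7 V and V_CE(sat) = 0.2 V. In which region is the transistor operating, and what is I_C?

saturation; I_C ≈ 1.7 mA

Assume active: I_B = (5.3 − 0.7)/(150 + 81×0.12) = 0.0288 mA, I_C = β·I_B = 2.3 mA.
Then V_CE = 8.4 − 2.3×4.7 − 2.33×0.12 = -2.71 V < 0.2 V — the active assumption fails.
Re-solve with V_CE = 0.2 V. KCL at the emitter: V_E/R_E = (V_BB−0.7−V_E)/R_B + (V_CC−0.2−V_E)/R_C, giving V_E = 0.208 V.
I_C = (V_CC − 0.2 − V_E)/R_C = (8.2 − 0.208)/4.7 = 1.7 mA.
Check: I_B = (4.6 − 0.208)/150 = 0.0293 mA, and β·I_B = 2.34 mA > I_C, confirming saturation.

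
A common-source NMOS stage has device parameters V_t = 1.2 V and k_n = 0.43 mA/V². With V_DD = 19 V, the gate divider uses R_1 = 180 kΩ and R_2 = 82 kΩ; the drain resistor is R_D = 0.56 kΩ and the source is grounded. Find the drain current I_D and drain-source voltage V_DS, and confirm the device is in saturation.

V_G = V_DD·R_2/(R_1+R_2) = 19×82/262 = 5.95 V. With the source grounded, V_GS = V_G = 5.95 V.
Assume saturation: I_D = (k_n/2)(V_GS − V_t)² = (0.43/2)×(5.95 − 1.2)² = 0.215×4.75² = 4.84 mA.
V_DS = V_DD − I_D·R_D = 19 − 4.84×0.56 = 16.3 V.
Saturation requires V_DS ≥ V_GS − V_t = 4.75 V; 16.3 ≥ 4.75 ✓.

I_D ≈ 4.8 mA, V_DS ≈ 16 V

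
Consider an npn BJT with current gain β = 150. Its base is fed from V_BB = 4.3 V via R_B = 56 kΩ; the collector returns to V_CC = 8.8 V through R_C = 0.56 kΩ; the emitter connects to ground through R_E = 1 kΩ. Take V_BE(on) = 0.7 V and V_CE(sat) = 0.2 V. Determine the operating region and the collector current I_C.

active; I_C ≈ 2.6 mA

Assume active. Base-emitter loop: I_B = (V_BB − V_BE)/(R_B + (β+1)R_E) = (4.3 − 0.7)/(56 + 151×1) = 0.0174 mA.
I_C = β·I_B = 150×0.0174 = 2.61 mA.
V_CE = V_CC − I_C·R_C − I_E·R_E = 8.8 − 2.61×0.56 − 2.63×1 = 4.71 V > V_CE(sat), so the active-region assumption holds.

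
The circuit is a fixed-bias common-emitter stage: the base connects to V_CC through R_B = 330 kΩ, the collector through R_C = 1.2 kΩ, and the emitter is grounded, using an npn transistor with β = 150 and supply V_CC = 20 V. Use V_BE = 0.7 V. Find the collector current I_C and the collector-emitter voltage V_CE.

I_C ≈ 8.8 mA, V_CE ≈ 9.5 V

Base loop: V_CC = I_B·R_B + V_BE, so I_B = (20 − 0.7)/330 kΩ = 0.0585 mA.
In the active region I_C = β·I_B = 150 × 0.0585 = 8.77 mA.
Collector loop: V_CE = V_CC − I_C·R_C = 20 − 8.77×1.2 = 9.47 V.
Since V_CE = 9.47 V > V_CE(sat) ≈ 0.2 V, the transistor is in the active region as assumed.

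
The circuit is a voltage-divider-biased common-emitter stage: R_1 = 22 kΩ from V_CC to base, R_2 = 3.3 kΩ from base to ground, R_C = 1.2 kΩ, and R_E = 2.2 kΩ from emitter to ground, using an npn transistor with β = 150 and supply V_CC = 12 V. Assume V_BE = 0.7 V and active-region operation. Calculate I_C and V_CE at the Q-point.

Thevenize the base divider: V_Th = V_CC·R_2/(R_1+R_2) = 12×3.3/25.3 = 1.57 V, R_Th = R_1‖R_2 = 2.87 kΩ.
Base-emitter loop: V_Th = I_B·R_Th + V_BE + (β+1)I_B·R_E, so I_B = (1.57 − 0.7) / (2.87 + 151×2.2) = 0.00258 mA.
I_C = β·I_B = 150×0.00258 = 0.387 mA, and I_E = (β+1)I_B = 0.39 mA.
V_CE = V_CC − I_C·R_C − I_E·R_E = 12 − 0.387×1.2 − 0.39×2.2 = 10.7 V.
V_CE = 10.7 V > 0.2 V confirms active-region operation.

I_C ≈ 0.39 mA, V_CE ≈ 11 V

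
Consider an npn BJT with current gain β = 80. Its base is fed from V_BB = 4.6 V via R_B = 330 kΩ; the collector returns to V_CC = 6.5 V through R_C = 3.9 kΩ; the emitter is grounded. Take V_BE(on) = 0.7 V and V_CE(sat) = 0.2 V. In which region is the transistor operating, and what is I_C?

Assume active. Base-emitter loop: I_B = (V_BB − V_BE)/R_B = (4.6 − 0.7)/330 = 0.0118 mA.
I_C = β·I_B = 80×0.0118 = 0.945 mA.
V_CE = V_CC − I_C·R_C = 6.5 − 0.945×3.9 = 2.81 V > V_CE(sat), so the active-region assumption holds.

active; I_C ≈ 0.95 mA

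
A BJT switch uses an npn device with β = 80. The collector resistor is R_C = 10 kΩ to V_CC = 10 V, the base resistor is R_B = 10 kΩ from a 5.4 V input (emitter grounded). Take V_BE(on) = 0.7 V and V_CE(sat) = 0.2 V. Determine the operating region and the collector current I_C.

Assume active: I_B = (5.4 − 0.7)/10 = 0.47 mA, giving I_C = β·I_B = 37.6 mA.
But then V_CE = 10 − 37.6×10 = -366 V < V_CE(sat) = 0.2 V — impossible in the active region.
So the transistor is saturated. With V_CE = 0.2 V, I_C = (V_CC − 0.2)/R_C = 9.8/10 = 0.98 mA.
Check: β·I_B = 37.6 mA > I_C = 0.98 mA, confirming saturation.

saturation; I_C ≈ 0.98 mA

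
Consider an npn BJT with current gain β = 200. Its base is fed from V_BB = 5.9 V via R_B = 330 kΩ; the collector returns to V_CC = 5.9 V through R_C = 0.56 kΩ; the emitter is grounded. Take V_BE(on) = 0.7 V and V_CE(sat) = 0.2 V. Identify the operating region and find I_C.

active; I_C ≈ 3.2 mA

Assume active. Base-emitter loop: I_B = (V_BB − V_BE)/R_B = (5.9 − 0.7)/330 = 0.0158 mA.
I_C = β·I_B = 200×0.0158 = 3.15 mA.
V_CE = V_CC − I_C·R_C = 5.9 − 3.15×0.56 = 4.14 V > V_CE(sat), so the active-region assumption holds.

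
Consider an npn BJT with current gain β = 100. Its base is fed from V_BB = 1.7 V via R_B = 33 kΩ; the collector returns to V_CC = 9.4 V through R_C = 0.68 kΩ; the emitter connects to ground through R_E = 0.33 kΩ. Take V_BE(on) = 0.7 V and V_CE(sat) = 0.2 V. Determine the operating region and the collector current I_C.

Assume active. Base-emitter loop: I_B = (V_BB − V_BE)/(R_B + (β+1)R_E) = (1.7 − 0.7)/(33 + 101×0.33) = 0.0151 mA.
I_C = β·I_B = 100×0.0151 = 1.51 mA.
V_CE = V_CC − I_C·R_C − I_E·R_E = 9.4 − 1.51×0.68 − 1.52×0.33 = 7.87 V > V_CE(sat), so the active-region assumption holds.

active; I_C ≈ 1.5 mA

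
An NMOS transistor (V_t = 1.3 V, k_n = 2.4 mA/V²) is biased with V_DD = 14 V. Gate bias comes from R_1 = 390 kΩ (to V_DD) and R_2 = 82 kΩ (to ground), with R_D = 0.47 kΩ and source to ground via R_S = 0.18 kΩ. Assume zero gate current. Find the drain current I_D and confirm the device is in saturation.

I_D ≈ 1.1 mA

V_G = V_DD·R_2/(R_1+R_2) = 14×82/472 = 2.43 V.
Assume saturation: I_D = (k_n/2)(V_GS − V_t)² with V_GS = V_G − I_D·R_S = 2.43 − 0.18·I_D.
Substituting gives 0.0389·I_D² − 1.49·I_D + 1.54 = 0, with roots I_D = 1.06 or 37.2 mA.
The root I_D = 37.2 mA gives V_GS = -4.27 V ≤ V_t, so take I_D = 1.06 mA.
Then V_GS = 2.24 V and V_DS = V_DD − I_D(R_D+R_S) = 14 − 1.06×0.65 = 13.3 V.
Saturation requires V_DS ≥ V_GS − V_t = 0.941 V; 13.3 ≥ 0.941 ✓.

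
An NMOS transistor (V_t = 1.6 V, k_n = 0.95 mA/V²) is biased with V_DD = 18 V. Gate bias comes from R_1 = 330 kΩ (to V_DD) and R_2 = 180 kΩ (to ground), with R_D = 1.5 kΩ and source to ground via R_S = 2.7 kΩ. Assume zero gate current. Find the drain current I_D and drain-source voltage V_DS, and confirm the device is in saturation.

I_D ≈ 1.2 mA, V_DS ≈ 13 V

V_G = V_DD·R_2/(R_1+R_2) = 18×180/510 = 6.35 V.
Assume saturation: I_D = (k_n/2)(V_GS − V_t)² with V_GS = V_G − I_D·R_S = 6.35 − 2.7·I_D.
Substituting gives 3.46·I_D² − 13.2·I_D + 10.7 = 0, with roots I_D = 1.18 or 2.63 mA.
The root I_D = 2.63 mA gives V_GS = -0.754 V ≤ V_t, so take I_D = 1.18 mA.
Then V_GS = 3.17 V and V_DS = V_DD − I_D(R_D+R_S) = 18 − 1.18×4.2 = 13.1 V.
Saturation requires V_DS ≥ V_GS − V_t = 1.57 V; 13.1 ≥ 1.57 ✓.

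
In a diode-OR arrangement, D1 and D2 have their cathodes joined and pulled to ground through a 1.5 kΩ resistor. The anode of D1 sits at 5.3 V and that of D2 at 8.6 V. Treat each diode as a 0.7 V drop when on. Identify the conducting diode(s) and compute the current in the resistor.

Assume both conduct. Then node N would need to be at both 5.3−0.7 = 4.6 V and 8.6−0.7 = 7.9 V, which is impossible.
Assume only D2 conducts: V_N = 8.6 − 0.7 = 7.9 V, so I_R = 7.9/1.5 = 5.27 mA.
Check D1: its anode-to-cathode voltage is 5.3 − 7.9 = -2.6 V < 0.7 V, so it is off. The assumption is consistent.

Only D2 conducts; I_R ≈ 5.3 mA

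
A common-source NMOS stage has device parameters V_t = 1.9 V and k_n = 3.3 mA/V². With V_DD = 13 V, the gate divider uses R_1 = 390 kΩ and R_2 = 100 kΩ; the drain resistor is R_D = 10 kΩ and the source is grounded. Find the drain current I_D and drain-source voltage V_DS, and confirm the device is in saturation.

I_D ≈ 0.94 mA, V_DS ≈ 3.6 V

V_G = V_DD·R_2/(R_1+R_2) = 13×100/490 = 2.65 V. With the source grounded, V_GS = V_G = 2.65 V.
Assume saturation: I_D = (k_n/2)(V_GS − V_t)² = (3.3/2)×(2.65 − 1.9)² = 1.65×0.753² = 0.936 mA.
V_DS = V_DD − I_D·R_D = 13 − 0.936×10 = 3.64 V.
Saturation requires V_DS ≥ V_GS − V_t = 0.753 V; 3.64 ≥ 0.753 ✓.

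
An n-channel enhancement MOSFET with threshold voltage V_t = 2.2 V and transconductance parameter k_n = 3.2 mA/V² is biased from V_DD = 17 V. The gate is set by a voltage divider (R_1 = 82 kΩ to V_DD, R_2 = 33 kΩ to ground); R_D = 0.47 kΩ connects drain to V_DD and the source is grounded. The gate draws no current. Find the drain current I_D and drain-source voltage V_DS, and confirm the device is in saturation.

I_D ≈ 11 mA, V_DS ≈ 12 V

V_G = V_DD·R_2/(R_1+R_2) = 17×33/115 = 4.88 V. With the source grounded, V_GS = V_G = 4.88 V.
Assume saturation: I_D = (k_n/2)(V_GS − V_t)² = (3.2/2)×(4.88 − 2.2)² = 1.6×2.68² = 11.5 mA.
V_DS = V_DD − I_D·R_D = 17 − 11.5×0.47 = 11.6 V.
Saturation requires V_DS ≥ V_GS − V_t = 2.68 V; 11.6 ≥ 2.68 ✓.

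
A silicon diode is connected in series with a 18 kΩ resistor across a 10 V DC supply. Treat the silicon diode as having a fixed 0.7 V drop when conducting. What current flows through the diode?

I ≈ 0.52 mA

KVL around the loop: 10 = V_D + I·R = 0.7 + I × 18 kΩ.
So I = (10 − 0.7) / 18 kΩ = 9.3 / 18 = 0.517 mA.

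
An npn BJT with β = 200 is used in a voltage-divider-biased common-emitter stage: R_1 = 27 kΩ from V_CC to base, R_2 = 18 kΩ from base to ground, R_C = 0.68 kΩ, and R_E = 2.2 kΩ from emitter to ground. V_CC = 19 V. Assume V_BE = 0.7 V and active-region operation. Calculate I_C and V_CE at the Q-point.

I_C ≈ 3 mA, V_CE ≈ 10 V

Thevenize the base divider: V_Th = V_CC·R_2/(R_1+R_2) = 19×18/45 = 7.6 V, R_Th = R_1‖R_2 = 10.8 kΩ.
Base-emitter loop: V_Th = I_B·R_Th + V_BE + (β+1)I_B·R_E, so I_B = (7.6 − 0.7) / (10.8 + 201×2.2) = 0.0152 mA.
I_C = β·I_B = 200×0.0152 = 3.05 mA, and I_E = (β+1)I_B = 3.06 mA.
V_CE = V_CC − I_C·R_C − I_E·R_E = 19 − 3.05×0.68 − 3.06×2.2 = 10.2 V.
V_CE = 10.2 V > 0.2 V confirms active-region operation.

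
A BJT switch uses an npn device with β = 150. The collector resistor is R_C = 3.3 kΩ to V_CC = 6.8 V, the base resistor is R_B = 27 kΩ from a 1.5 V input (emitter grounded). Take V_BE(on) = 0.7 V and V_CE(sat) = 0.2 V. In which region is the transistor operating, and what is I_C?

Assume active: I_B = (1.5 − 0.7)/27 = 0.0296 mA, giving I_C = β·I_B = 4.44 mA.
But then V_CE = 6.8 − 4.44×3.3 = -7.87 V < V_CE(sat) = 0.2 V — impossible in the active region.
So the transistor is saturated. With V_CE = 0.2 V, I_C = (V_CC − 0.2)/R_C = 6.6/3.3 = 2 mA.
Check: β·I_B = 4.44 mA > I_C = 2 mA, confirming saturation.

saturation; I_C ≈ 2 mA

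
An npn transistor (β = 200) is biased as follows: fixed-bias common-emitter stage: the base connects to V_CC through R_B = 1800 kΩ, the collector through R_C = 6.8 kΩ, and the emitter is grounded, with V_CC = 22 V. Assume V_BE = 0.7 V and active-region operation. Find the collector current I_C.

Base loop: V_CC = I_B·R_B + V_BE, so I_B = (22 − 0.7)/1800 kΩ = 0.0118 mA.
In the active region I_C = β·I_B = 200 × 0.0118 = 2.37 mA.
Collector loop: V_CE = V_CC − I_C·R_C = 22 − 2.37×6.8 = 5.91 V.
Since V_CE = 5.91 V > V_CE(sat) ≈ 0.2 V, the transistor is in the active region as assumed.

I_C ≈ 2.4 mA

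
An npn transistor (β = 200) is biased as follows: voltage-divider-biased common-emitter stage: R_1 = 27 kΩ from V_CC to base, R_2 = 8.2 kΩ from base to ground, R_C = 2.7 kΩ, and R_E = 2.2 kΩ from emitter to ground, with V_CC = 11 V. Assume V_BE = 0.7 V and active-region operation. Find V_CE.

Thevenize the base divider: V_Th = V_CC·R_2/(R_1+R_2) = 11×8.2/35.2 = 2.56 V, R_Th = R_1‖R_2 = 6.29 kΩ.
Base-emitter loop: V_Th = I_B·R_Th + V_BE + (β+1)I_B·R_E, so I_B = (2.56 − 0.7) / (6.29 + 201×2.2) = 0.00415 mA.
I_C = β·I_B = 200×0.00415 = 0.831 mA, and I_E = (β+1)I_B = 0.835 mA.
V_CE = V_CC − I_C·R_C − I_E·R_E = 11 − 0.831×2.7 − 0.835×2.2 = 6.92 V.
V_CE = 6.92 V > 0.2 V confirms active-region operation.

V_CE ≈ 6.9 V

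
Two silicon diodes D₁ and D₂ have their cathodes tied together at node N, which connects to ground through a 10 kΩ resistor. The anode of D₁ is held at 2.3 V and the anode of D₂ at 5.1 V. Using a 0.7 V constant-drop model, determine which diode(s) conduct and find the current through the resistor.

Assume both conduct. Then node N would need to be at both 2.3−0.7 = 1.6 V and 5.1−0.7 = 4.4 V, which is impossible.
Assume only D₂ conducts: V_N = 5.1 − 0.7 = 4.4 V, so I_R = 4.4/10 = 0.44 mA.
Check D₁: its anode-to-cathode voltage is 2.3 − 4.4 = -2.1 V < 0.7 V, so it is off. The assumption is consistent.

Only D₂ conducts; I_R ≈ 0.44 mA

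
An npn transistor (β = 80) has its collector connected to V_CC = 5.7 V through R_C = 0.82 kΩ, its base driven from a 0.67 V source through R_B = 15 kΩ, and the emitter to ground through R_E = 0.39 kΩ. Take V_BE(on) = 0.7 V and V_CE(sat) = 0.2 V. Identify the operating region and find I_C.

V_BB = 0.67 V ≤ V_BE(on) = 0.7 V, so the base-emitter junction is not forward biased.
The transistor is in cutoff: I_B = I_C = 0.

cutoff; I_C ≈ 0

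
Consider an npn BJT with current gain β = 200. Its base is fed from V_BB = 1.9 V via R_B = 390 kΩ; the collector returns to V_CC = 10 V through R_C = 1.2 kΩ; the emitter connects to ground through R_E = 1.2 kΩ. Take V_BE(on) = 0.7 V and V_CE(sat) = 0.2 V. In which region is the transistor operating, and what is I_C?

Assume active. Base-emitter loop: I_B = (V_BB − V_BE)/(R_B + (β+1)R_E) = (1.9 − 0.7)/(390 + 201×1.2) = 0.0019 mA.
I_C = β·I_B = 200×0.0019 = 0.38 mA.
V_CE = V_CC − I_C·R_C − I_E·R_E = 10 − 0.38×1.2 − 0.382×1.2 = 9.09 V > V_CE(sat), so the active-region assumption holds.

active; I_C ≈ 0.38 mA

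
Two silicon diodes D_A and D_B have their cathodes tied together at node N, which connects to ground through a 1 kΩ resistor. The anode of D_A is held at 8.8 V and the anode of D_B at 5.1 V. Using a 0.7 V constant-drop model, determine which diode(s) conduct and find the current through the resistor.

Assume both conduct. Then node N would need to be at both 8.8−0.7 = 8.1 V and 5.1−0.7 = 4.4 V, which is impossible.
Assume only D_A conducts: V_N = 8.8 − 0.7 = 8.1 V, so I_R = 8.1/1 = 8.1 mA.
Check D_B: its anode-to-cathode voltage is 5.1 − 8.1 = -3 V < 0.7 V, so it is off. The assumption is consistent.

Only D_A conducts; I_R ≈ 8.1 mA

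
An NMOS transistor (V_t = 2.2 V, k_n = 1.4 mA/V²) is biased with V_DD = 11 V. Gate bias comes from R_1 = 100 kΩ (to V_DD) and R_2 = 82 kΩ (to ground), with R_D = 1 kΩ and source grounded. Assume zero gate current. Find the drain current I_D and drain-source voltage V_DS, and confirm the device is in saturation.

I_D ≈ 5.3 mA, V_DS ≈ 5.7 V

V_G = V_DD·R_2/(R_1+R_2) = 11×82/182 = 4.96 V. With the source grounded, V_GS = V_G = 4.96 V.
Assume saturation: I_D = (k_n/2)(V_GS − V_t)² = (1.4/2)×(4.96 − 2.2)² = 0.7×2.76² = 5.32 mA.
V_DS = V_DD − I_D·R_D = 11 − 5.32×1 = 5.68 V.
Saturation requires V_DS ≥ V_GS − V_t = 2.76 V; 5.68 ≥ 2.76 ✓.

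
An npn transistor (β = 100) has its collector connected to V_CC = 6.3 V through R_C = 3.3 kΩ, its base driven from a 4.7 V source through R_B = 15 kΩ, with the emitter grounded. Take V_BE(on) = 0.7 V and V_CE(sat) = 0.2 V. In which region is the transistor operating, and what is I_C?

saturation; I_C ≈ 1.8 mA

Assume active: I_B = (4.7 − 0.7)/15 = 0.267 mA, giving I_C = β·I_B = 26.7 mA.
But then V_CE = 6.3 − 26.7×3.3 = -81.7 V < V_CE(sat) = 0.2 V — impossible in the active region.
So the transistor is saturated. With V_CE = 0.2 V, I_C = (V_CC − 0.2)/R_C = 6.1/3.3 = 1.85 mA.
Check: β·I_B = 26.7 mA > I_C = 1.85 mA, confirming saturation.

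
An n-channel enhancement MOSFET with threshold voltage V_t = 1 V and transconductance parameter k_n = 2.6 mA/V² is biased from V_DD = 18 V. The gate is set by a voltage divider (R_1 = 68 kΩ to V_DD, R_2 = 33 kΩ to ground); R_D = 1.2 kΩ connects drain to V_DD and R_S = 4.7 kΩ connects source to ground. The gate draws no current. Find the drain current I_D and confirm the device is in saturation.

I_D ≈ 0.86 mA

V_G = V_DD·R_2/(R_1+R_2) = 18×33/101 = 5.88 V.
Assume saturation: I_D = (k_n/2)(V_GS − V_t)² with V_GS = V_G − I_D·R_S = 5.88 − 4.7·I_D.
Substituting gives 28.7·I_D² − 60.6·I_D + 31 = 0, with roots I_D = 0.865 or 1.25 mA.
The root I_D = 1.25 mA gives V_GS = 0.0206 V ≤ V_t, so take I_D = 0.865 mA.
Then V_GS = 1.82 V and V_DS = V_DD − I_D(R_D+R_S) = 18 − 0.865×5.9 = 12.9 V.
Saturation requires V_DS ≥ V_GS − V_t = 0.816 V; 12.9 ≥ 0.816 ✓.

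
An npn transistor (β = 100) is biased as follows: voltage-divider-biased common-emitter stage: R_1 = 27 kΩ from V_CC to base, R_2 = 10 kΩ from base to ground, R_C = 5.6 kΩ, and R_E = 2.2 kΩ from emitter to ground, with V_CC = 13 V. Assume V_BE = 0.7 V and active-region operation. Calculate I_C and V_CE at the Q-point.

Thevenize the base divider: V_Th = V_CC·R_2/(R_1+R_2) = 13×10/37 = 3.51 V, R_Th = R_1‖R_2 = 7.3 kΩ.
Base-emitter loop: V_Th = I_B·R_Th + V_BE + (β+1)I_B·R_E, so I_B = (3.51 − 0.7) / (7.3 + 101×2.2) = 0.0123 mA.
I_C = β·I_B = 100×0.0123 = 1.23 mA, and I_E = (β+1)I_B = 1.24 mA.
V_CE = V_CC − I_C·R_C − I_E·R_E = 13 − 1.23×5.6 − 1.24×2.2 = 3.41 V.
V_CE = 3.41 V > 0.2 V confirms active-region operation.

I_C ≈ 1.2 mA, V_CE ≈ 3.4 V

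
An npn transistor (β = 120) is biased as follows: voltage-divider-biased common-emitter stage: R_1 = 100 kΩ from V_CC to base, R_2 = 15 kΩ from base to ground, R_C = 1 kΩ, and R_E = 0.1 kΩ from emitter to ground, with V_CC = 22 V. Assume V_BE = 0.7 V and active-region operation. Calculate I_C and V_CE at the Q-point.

I_C ≈ 10 mA, V_CE ≈ 11 V

Thevenize the base divider: V_Th = V_CC·R_2/(R_1+R_2) = 22×15/115 = 2.87 V, R_Th = R_1‖R_2 = 13 kΩ.
Base-emitter loop: V_Th = I_B·R_Th + V_BE + (β+1)I_B·R_E, so I_B = (2.87 − 0.7) / (13 + 121×0.1) = 0.0863 mA.
I_C = β·I_B = 120×0.0863 = 10.4 mA, and I_E = (β+1)I_B = 10.4 mA.
V_CE = V_CC − I_C·R_C − I_E·R_E = 22 − 10.4×1 − 10.4×0.1 = 10.6 V.
V_CE = 10.6 V > 0.2 V confirms active-region operation.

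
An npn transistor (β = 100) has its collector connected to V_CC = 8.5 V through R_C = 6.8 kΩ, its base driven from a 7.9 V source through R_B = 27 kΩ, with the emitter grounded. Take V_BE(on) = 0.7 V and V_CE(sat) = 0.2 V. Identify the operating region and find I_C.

Assume active: I_B = (7.9 − 0.7)/27 = 0.267 mA, giving I_C = β·I_B = 26.7 mA.
But then V_CE = 8.5 − 26.7×6.8 = -173 V < V_CE(sat) = 0.2 V — impossible in the active region.
So the transistor is saturated. With V_CE = 0.2 V, I_C = (V_CC − 0.2)/R_C = 8.3/6.8 = 1.22 mA.
Check: β·I_B = 26.7 mA > I_C = 1.22 mA, confirming saturation.

saturation; I_C ≈ 1.2 mA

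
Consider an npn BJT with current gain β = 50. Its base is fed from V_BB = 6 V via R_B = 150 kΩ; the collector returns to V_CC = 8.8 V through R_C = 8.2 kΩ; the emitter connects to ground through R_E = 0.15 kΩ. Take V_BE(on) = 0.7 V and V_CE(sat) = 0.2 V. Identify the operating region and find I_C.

saturation; I_C ≈ 1 mA

Assume active: I_B = (6 − 0.7)/(150 + 51×0.15) = 0.0336 mA, I_C = β·I_B = 1.68 mA.
Then V_CE = 8.8 − 1.68×8.2 − 1.71×0.15 = -5.24 V < 0.2 V — the active assumption fails.
Re-solve with V_CE = 0.2 V. KCL at the emitter: V_E/R_E = (V_BB−0.7−V_E)/R_B + (V_CC−0.2−V_E)/R_C, giving V_E = 0.16 V.
I_C = (V_CC − 0.2 − V_E)/R_C = (8.6 − 0.16)/8.2 = 1.03 mA.
Check: I_B = (5.3 − 0.16)/150 = 0.0343 mA, and β·I_B = 1.71 mA > I_C, confirming saturation.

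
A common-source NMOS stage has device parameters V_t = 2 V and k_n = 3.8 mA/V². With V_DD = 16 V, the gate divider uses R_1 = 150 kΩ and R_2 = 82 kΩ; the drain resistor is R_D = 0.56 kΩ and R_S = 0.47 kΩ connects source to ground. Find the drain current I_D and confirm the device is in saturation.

I_D ≈ 4.5 mA

V_G = V_DD·R_2/(R_1+R_2) = 16×82/232 = 5.66 V.
Assume saturation: I_D = (k_n/2)(V_GS − V_t)² with V_GS = V_G − I_D·R_S = 5.66 − 0.47·I_D.
Substituting gives 0.42·I_D² − 7.53·I_D + 25.4 = 0, with roots I_D = 4.5 or 13.4 mA.
The root I_D = 13.4 mA gives V_GS = -0.659 V ≤ V_t, so take I_D = 4.5 mA.
Then V_GS = 3.54 V and V_DS = V_DD − I_D(R_D+R_S) = 16 − 4.5×1.03 = 11.4 V.
Saturation requires V_DS ≥ V_GS − V_t = 1.54 V; 11.4 ≥ 1.54 ✓.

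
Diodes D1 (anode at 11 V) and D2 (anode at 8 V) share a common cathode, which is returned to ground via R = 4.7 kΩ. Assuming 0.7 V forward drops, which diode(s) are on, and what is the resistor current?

Assume both conduct. Then node N would need to be at both 11−0.7 = 10.3 V and 8−0.7 = 7.3 V, which is impossible.
Assume only D1 conducts: V_N = 11 − 0.7 = 10.3 V, so I_R = 10.3/4.7 = 2.19 mA.
Check D2: its anode-to-cathode voltage is 8 − 10.3 = -2.3 V < 0.7 V, so it is off. The assumption is consistent.

Only D1 conducts; I_R ≈ 2.2 mA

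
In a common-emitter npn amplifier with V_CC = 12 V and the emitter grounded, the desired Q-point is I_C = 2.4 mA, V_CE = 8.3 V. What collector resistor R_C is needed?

R_C ≈ 1.5 kΩ

Collector loop: V_CC = I_C·R_C + V_CE.
R_C = (V_CC − V_CE)/I_C = (12 − 8.3)/2.4 = 1.54 kΩ.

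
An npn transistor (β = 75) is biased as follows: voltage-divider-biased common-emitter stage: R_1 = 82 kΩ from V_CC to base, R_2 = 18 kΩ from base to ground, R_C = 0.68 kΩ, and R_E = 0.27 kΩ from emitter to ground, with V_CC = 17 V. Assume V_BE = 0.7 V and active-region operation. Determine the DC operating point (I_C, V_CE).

I_C ≈ 5 mA, V_CE ≈ 12 V

Thevenize the base divider: V_Th = V_CC·R_2/(R_1+R_2) = 17×18/100 = 3.06 V, R_Th = R_1‖R_2 = 14.8 kΩ.
Base-emitter loop: V_Th = I_B·R_Th + V_BE + (β+1)I_B·R_E, so I_B = (3.06 − 0.7) / (14.8 + 76×0.27) = 0.0669 mA.
I_C = β·I_B = 75×0.0669 = 5.02 mA, and I_E = (β+1)I_B = 5.08 mA.
V_CE = V_CC − I_C·R_C − I_E·R_E = 17 − 5.02×0.68 − 5.08×0.27 = 12.2 V.
V_CE = 12.2 V > 0.2 V confirms active-region operation.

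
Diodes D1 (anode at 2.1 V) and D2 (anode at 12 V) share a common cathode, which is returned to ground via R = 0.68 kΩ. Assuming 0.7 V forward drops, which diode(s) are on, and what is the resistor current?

Only D2 conducts; I_R ≈ 17 mA

Assume both conduct. Then node N would need to be at both 2.1−0.7 = 1.4 V and 12−0.7 = 11.3 V, which is impossible.
Assume only D2 conducts: V_N = 12 − 0.7 = 11.3 V, so I_R = 11.3/0.68 = 16.6 mA.
Check D1: its anode-to-cathode voltage is 2.1 − 11.3 = -9.2 V < 0.7 V, so it is off. The assumption is consistent.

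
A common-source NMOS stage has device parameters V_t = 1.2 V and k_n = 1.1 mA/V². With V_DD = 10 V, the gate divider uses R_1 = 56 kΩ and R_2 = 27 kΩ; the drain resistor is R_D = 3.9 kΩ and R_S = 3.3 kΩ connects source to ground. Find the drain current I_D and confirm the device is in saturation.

I_D ≈ 0.37 mA

V_G = V_DD·R_2/(R_1+R_2) = 10×27/83 = 3.25 V.
Assume saturation: I_D = (k_n/2)(V_GS − V_t)² with V_GS = V_G − I_D·R_S = 3.25 − 3.3·I_D.
Substituting gives 5.99·I_D² − 8.45·I_D + 2.32 = 0, with roots I_D = 0.373 or 1.04 mA.
The root I_D = 1.04 mA gives V_GS = -0.174 V ≤ V_t, so take I_D = 0.373 mA.
Then V_GS = 2.02 V and V_DS = V_DD − I_D(R_D+R_S) = 10 − 0.373×7.2 = 7.32 V.
Saturation requires V_DS ≥ V_GS − V_t = 0.823 V; 7.32 ≥ 0.823 ✓.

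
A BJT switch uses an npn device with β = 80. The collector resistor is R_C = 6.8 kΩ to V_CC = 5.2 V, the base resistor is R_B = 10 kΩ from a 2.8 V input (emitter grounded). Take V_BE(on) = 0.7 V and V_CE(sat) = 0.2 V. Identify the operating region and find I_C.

saturation; I_C ≈ 0.74 mA

Assume active: I_B = (2.8 − 0.7)/10 = 0.21 mA, giving I_C = β·I_B = 16.8 mA.
But then V_CE = 5.2 − 16.8×6.8 = -109 V < V_CE(sat) = 0.2 V — impossible in the active region.
So the transistor is saturated. With V_CE = 0.2 V, I_C = (V_CC − 0.2)/R_C = 5/6.8 = 0.735 mA.
Check: β·I_B = 16.8 mA > I_C = 0.735 mA, confirming saturation.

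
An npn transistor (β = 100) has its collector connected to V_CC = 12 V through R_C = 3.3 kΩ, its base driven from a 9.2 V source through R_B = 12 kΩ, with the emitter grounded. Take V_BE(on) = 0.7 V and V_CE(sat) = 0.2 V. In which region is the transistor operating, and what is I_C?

Assume active: I_B = (9.2 − 0.7)/12 = 0.708 mA, giving I_C = β·I_B = 70.8 mA.
But then V_CE = 12 − 70.8×3.3 = -222 V < V_CE(sat) = 0.2 V — impossible in the active region.
So the transistor is saturated. With V_CE = 0.2 V, I_C = (V_CC − 0.2)/R_C = 11.8/3.3 = 3.58 mA.
Check: β·I_B = 70.8 mA > I_C = 3.58 mA, confirming saturation.

saturation; I_C ≈ 3.6 mA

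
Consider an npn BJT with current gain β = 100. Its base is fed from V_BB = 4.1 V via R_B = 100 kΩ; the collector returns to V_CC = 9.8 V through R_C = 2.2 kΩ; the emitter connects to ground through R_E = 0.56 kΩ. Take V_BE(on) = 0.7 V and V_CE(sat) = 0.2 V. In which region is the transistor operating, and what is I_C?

active; I_C ≈ 2.2 mA

Assume active. Base-emitter loop: I_B = (V_BB − V_BE)/(R_B + (β+1)R_E) = (4.1 − 0.7)/(100 + 101×0.56) = 0.0217 mA.
I_C = β·I_B = 100×0.0217 = 2.17 mA.
V_CE = V_CC − I_C·R_C − I_E·R_E = 9.8 − 2.17×2.2 − 2.19×0.56 = 3.79 V > V_CE(sat), so the active-region assumption holds.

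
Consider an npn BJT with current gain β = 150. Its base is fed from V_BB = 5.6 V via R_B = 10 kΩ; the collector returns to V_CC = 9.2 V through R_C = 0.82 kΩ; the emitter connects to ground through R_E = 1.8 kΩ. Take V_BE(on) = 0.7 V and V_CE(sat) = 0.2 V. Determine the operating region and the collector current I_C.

Assume active. Base-emitter loop: I_B = (V_BB − V_BE)/(R_B + (β+1)R_E) = (5.6 − 0.7)/(10 + 151×1.8) = 0.0174 mA.
I_C = β·I_B = 150×0.0174 = 2.61 mA.
V_CE = V_CC − I_C·R_C − I_E·R_E = 9.2 − 2.61×0.82 − 2.63×1.8 = 2.34 V > V_CE(sat), so the active-region assumption holds.

active; I_C ≈ 2.6 mA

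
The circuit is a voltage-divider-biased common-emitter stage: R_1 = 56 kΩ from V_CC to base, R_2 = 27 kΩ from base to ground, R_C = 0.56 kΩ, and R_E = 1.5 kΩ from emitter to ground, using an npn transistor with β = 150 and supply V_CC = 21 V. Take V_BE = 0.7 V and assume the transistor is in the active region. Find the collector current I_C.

Thevenize the base divider: V_Th = V_CC·R_2/(R_1+R_2) = 21×27/83 = 6.83 V, R_Th = R_1‖R_2 = 18.2 kΩ.
Base-emitter loop: V_Th = I_B·R_Th + V_BE + (β+1)I_B·R_E, so I_B = (6.83 − 0.7) / (18.2 + 151×1.5) = 0.0251 mA.
I_C = β·I_B = 150×0.0251 = 3.76 mA, and I_E = (β+1)I_B = 3.78 mA.
V_CE = V_CC − I_C·R_C − I_E·R_E = 21 − 3.76×0.56 − 3.78×1.5 = 13.2 V.
V_CE = 13.2 V > 0.2 V confirms active-region operation.

I_C ≈ 3.8 mA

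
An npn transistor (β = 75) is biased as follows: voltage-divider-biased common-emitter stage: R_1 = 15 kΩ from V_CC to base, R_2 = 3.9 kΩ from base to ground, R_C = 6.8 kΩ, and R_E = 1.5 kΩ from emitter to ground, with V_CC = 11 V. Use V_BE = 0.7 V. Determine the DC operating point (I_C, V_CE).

Thevenize the base divider: V_Th = V_CC·R_2/(R_1+R_2) = 11×3.9/18.9 = 2.27 V, R_Th = R_1‖R_2 = 3.1 kΩ.
Base-emitter loop: V_Th = I_B·R_Th + V_BE + (β+1)I_B·R_E, so I_B = (2.27 − 0.7) / (3.1 + 76×1.5) = 0.0134 mA.
I_C = β·I_B = 75×0.0134 = 1.01 mA, and I_E = (β+1)I_B = 1.02 mA.
V_CE = V_CC − I_C·R_C − I_E·R_E = 11 − 1.01×6.8 − 1.02×1.5 = 2.63 V.
V_CE = 2.63 V > 0.2 V confirms active-region operation.

I_C ≈ 1 mA, V_CE ≈ 2.6 V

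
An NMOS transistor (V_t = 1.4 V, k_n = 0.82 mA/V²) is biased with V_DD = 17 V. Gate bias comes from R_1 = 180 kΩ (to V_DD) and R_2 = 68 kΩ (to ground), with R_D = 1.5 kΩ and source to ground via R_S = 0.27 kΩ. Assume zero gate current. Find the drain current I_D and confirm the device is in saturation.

I_D ≈ 2.7 mA

V_G = V_DD·R_2/(R_1+R_2) = 17×68/248 = 4.66 V.
Assume saturation: I_D = (k_n/2)(V_GS − V_t)² with V_GS = V_G − I_D·R_S = 4.66 − 0.27·I_D.
Substituting gives 0.0299·I_D² − 1.72·I_D + 4.36 = 0, with roots I_D = 2.65 or 55 mA.
The root I_D = 55 mA gives V_GS = -10.2 V ≤ V_t, so take I_D = 2.65 mA.
Then V_GS = 3.94 V and V_DS = V_DD − I_D(R_D+R_S) = 17 − 2.65×1.77 = 12.3 V.
Saturation requires V_DS ≥ V_GS − V_t = 2.54 V; 12.3 ≥ 2.54 ✓.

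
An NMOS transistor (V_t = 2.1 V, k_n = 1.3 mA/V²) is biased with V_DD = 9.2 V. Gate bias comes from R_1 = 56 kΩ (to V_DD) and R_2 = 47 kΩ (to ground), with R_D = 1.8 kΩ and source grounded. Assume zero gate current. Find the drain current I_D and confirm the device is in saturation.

I_D ≈ 2.9 mA

V_G = V_DD·R_2/(R_1+R_2) = 9.2×47/103 = 4.2 V. With the source grounded, V_GS = V_G = 4.2 V.
Assume saturation: I_D = (k_n/2)(V_GS − V_t)² = (1.3/2)×(4.2 − 2.1)² = 0.65×2.1² = 2.86 mA.
V_DS = V_DD − I_D·R_D = 9.2 − 2.86×1.8 = 4.05 V.
Saturation requires V_DS ≥ V_GS − V_t = 2.1 V; 4.05 ≥ 2.1 ✓.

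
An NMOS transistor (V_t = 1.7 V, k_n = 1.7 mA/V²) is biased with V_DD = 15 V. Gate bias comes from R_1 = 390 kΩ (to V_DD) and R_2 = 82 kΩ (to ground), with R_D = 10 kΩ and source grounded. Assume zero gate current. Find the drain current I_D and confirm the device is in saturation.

V_G = V_DD·R_2/(R_1+R_2) = 15×82/472 = 2.61 V. With the source grounded, V_GS = V_G = 2.61 V.
Assume saturation: I_D = (k_n/2)(V_GS − V_t)² = (1.7/2)×(2.61 − 1.7)² = 0.85×0.906² = 0.698 mA.
V_DS = V_DD − I_D·R_D = 15 − 0.698×10 = 8.02 V.
Saturation requires V_DS ≥ V_GS − V_t = 0.906 V; 8.02 ≥ 0.906 ✓.

I_D ≈ 0.7 mA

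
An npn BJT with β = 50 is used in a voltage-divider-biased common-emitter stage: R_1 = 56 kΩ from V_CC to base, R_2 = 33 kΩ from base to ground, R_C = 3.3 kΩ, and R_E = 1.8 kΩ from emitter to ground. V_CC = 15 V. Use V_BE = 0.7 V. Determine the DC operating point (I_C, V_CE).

Thevenize the base divider: V_Th = V_CC·R_2/(R_1+R_2) = 15×33/89 = 5.56 V, R_Th = R_1‖R_2 = 20.8 kΩ.
Base-emitter loop: V_Th = I_B·R_Th + V_BE + (β+1)I_B·R_E, so I_B = (5.56 − 0.7) / (20.8 + 51×1.8) = 0.0432 mA.
I_C = β·I_B = 50×0.0432 = 2.16 mA, and I_E = (β+1)I_B = 2.2 mA.
V_CE = V_CC − I_C·R_C − I_E·R_E = 15 − 2.16×3.3 − 2.2×1.8 = 3.91 V.
V_CE = 3.91 V > 0.2 V confirms active-region operation.

I_C ≈ 2.2 mA, V_CE ≈ 3.9 V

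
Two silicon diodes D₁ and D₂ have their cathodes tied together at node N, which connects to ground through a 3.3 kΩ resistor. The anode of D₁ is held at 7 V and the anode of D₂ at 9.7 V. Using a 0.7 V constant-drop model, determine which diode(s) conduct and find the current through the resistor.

Only D₂ conducts; I_R ≈ 2.7 mA

Assume both conduct. Then node N would need to be at both 7−0.7 = 6.3 V and 9.7−0.7 = 9 V, which is impossible.
Assume only D₂ conducts: V_N = 9.7 − 0.7 = 9 V, so I_R = 9/3.3 = 2.73 mA.
Check D₁: its anode-to-cathode voltage is 7 − 9 = -2 V < 0.7 V, so it is off. The assumption is consistent.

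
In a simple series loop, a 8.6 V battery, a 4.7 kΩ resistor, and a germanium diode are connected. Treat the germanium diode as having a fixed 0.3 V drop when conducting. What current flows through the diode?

KVL around the loop: 8.6 = V_D + I·R = 0.3 + I × 4.7 kΩ.
So I = (8.6 − 0.3) / 4.7 kΩ = 8.3 / 4.7 = 1.77 mA.

I ≈ 1.8 mA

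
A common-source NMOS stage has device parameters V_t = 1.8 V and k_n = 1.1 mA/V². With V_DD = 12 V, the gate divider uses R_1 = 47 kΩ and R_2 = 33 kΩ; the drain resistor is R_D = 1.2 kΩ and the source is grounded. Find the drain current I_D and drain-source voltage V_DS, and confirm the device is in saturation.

I_D ≈ 5.5 mA, V_DS ≈ 5.5 V

V_G = V_DD·R_2/(R_1+R_2) = 12×33/80 = 4.95 V. With the source grounded, V_GS = V_G = 4.95 V.
Assume saturation: I_D = (k_n/2)(V_GS − V_t)² = (1.1/2)×(4.95 − 1.8)² = 0.55×3.15² = 5.46 mA.
V_DS = V_DD − I_D·R_D = 12 − 5.46×1.2 = 5.45 V.
Saturation requires V_DS ≥ V_GS − V_t = 3.15 V; 5.45 ≥ 3.15 ✓.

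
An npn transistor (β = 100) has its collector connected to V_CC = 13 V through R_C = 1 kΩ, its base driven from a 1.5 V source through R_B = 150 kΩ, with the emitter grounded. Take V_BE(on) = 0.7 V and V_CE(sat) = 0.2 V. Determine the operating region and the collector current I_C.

Assume active. Base-emitter loop: I_B = (V_BB − V_BE)/R_B = (1.5 − 0.7)/150 = 0.00533 mA.
I_C = β·I_B = 100×0.00533 = 0.533 mA.
V_CE = V_CC − I_C·R_C = 13 − 0.533×1 = 12.5 V > V_CE(sat), so the active-region assumption holds.

active; I_C ≈ 0.53 mA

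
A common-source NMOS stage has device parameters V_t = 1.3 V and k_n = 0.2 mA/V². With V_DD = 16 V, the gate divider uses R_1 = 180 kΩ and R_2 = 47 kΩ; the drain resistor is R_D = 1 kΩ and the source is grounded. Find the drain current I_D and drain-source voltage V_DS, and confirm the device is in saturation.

V_G = V_DD·R_2/(R_1+R_2) = 16×47/227 = 3.31 V. With the source grounded, V_GS = V_G = 3.31 V.
Assume saturation: I_D = (k_n/2)(V_GS − V_t)² = (0.2/2)×(3.31 − 1.3)² = 0.1×2.01² = 0.405 mA.
V_DS = V_DD − I_D·R_D = 16 − 0.405×1 = 15.6 V.
Saturation requires V_DS ≥ V_GS − V_t = 2.01 V; 15.6 ≥ 2.01 ✓.

I_D ≈ 0.41 mA, V_DS ≈ 16 V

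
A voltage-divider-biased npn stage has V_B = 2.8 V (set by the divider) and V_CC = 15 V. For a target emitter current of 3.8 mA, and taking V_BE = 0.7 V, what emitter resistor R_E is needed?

V_E = V_B − V_BE = 2.8 − 0.7 = 2.1 V.
R_E = V_E / I_E = 2.1 / 3.8 = 0.553 kΩ.

R_E ≈ 0.55 kΩ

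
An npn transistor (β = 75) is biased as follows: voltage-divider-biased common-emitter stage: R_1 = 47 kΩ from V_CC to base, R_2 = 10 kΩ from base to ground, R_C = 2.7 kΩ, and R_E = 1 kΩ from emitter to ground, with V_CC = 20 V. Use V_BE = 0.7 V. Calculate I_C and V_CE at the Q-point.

I_C ≈ 2.5 mA, V_CE ≈ 11 V

Thevenize the base divider: V_Th = V_CC·R_2/(R_1+R_2) = 20×10/57 = 3.51 V, R_Th = R_1‖R_2 = 8.25 kΩ.
Base-emitter loop: V_Th = I_B·R_Th + V_BE + (β+1)I_B·R_E, so I_B = (3.51 − 0.7) / (8.25 + 76×1) = 0.0333 mA.
I_C = β·I_B = 75×0.0333 = 2.5 mA, and I_E = (β+1)I_B = 2.53 mA.
V_CE = V_CC − I_C·R_C − I_E·R_E = 20 − 2.5×2.7 − 2.53×1 = 10.7 V.
V_CE = 10.7 V > 0.2 V confirms active-region operation.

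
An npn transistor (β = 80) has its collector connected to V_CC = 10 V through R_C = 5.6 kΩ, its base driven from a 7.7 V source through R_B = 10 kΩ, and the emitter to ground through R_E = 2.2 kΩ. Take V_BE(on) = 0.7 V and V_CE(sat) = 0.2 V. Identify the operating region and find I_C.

saturation; I_C ≈ 1.2 mA

Assume active: I_B = (7.7 − 0.7)/(10 + 81×2.2) = 0.0372 mA, I_C = β·I_B = 2.98 mA.
Then V_CE = 10 − 2.98×5.6 − 3.01×2.2 = -13.3 V < 0.2 V — the active assumption fails.
Re-solve with V_CE = 0.2 V. KCL at the emitter: V_E/R_E = (V_BB−0.7−V_E)/R_B + (V_CC−0.2−V_E)/R_C, giving V_E = 3.34 V.
I_C = (V_CC − 0.2 − V_E)/R_C = (9.8 − 3.34)/5.6 = 1.15 mA.
Check: I_B = (7 − 3.34)/10 = 0.366 mA, and β·I_B = 29.3 mA > I_C, confirming saturation.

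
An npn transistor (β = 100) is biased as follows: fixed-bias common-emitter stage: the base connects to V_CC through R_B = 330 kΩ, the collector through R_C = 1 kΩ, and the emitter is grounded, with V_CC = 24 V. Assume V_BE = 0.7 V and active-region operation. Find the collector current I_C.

I_C ≈ 7.1 mA

Base loop: V_CC = I_B·R_B + V_BE, so I_B = (24 − 0.7)/330 kΩ = 0.0706 mA.
In the active region I_C = β·I_B = 100 × 0.0706 = 7.06 mA.
Collector loop: V_CE = V_CC − I_C·R_C = 24 − 7.06×1 = 16.9 V.
Since V_CE = 16.9 V > V_CE(sat) ≈ 0.2 V, the transistor is in the active region as assumed.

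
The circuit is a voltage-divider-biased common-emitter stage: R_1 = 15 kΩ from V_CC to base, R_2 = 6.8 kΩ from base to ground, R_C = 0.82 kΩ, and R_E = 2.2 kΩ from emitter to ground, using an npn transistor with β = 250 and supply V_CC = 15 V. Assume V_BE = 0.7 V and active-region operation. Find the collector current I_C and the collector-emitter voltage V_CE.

I_C ≈ 1.8 mA, V_CE ≈ 9.6 V

Thevenize the base divider: V_Th = V_CC·R_2/(R_1+R_2) = 15×6.8/21.8 = 4.68 V, R_Th = R_1‖R_2 = 4.68 kΩ.
Base-emitter loop: V_Th = I_B·R_Th + V_BE + (β+1)I_B·R_E, so I_B = (4.68 − 0.7) / (4.68 + 251×2.2) = 0.00714 mA.
I_C = β·I_B = 250×0.00714 = 1.79 mA, and I_E = (β+1)I_B = 1.79 mA.
V_CE = V_CC − I_C·R_C − I_E·R_E = 15 − 1.79×0.82 − 1.79×2.2 = 9.59 V.
V_CE = 9.59 V > 0.2 V confirms active-region operation.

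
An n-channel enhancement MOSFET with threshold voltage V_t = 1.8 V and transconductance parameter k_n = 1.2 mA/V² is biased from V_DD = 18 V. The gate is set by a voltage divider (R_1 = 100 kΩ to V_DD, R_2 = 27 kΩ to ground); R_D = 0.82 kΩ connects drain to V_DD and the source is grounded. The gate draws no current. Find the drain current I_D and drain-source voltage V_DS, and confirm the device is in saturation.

I_D ≈ 2.5 mA, V_DS ≈ 16 V

V_G = V_DD·R_2/(R_1+R_2) = 18×27/127 = 3.83 V. With the source grounded, V_GS = V_G = 3.83 V.
Assume saturation: I_D = (k_n/2)(V_GS − V_t)² = (1.2/2)×(3.83 − 1.8)² = 0.6×2.03² = 2.46 mA.
V_DS = V_DD − I_D·R_D = 18 − 2.46×0.82 = 16 V.
Saturation requires V_DS ≥ V_GS − V_t = 2.03 V; 16 ≥ 2.03 ✓.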